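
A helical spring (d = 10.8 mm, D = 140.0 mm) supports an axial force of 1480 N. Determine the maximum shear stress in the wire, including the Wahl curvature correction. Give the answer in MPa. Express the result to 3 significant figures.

465 MPa

Spring index C = D/d = 140.0/10.8 = 12.9630
K_W = (4C−1)/(4C−4) + 0.615/C = 50.852/47.852 + 0.0474 = 1.1101
τ₀ = 8FD/(πd³) = 8·1480·140.0/(π·10.8³) = 1.6576e+06/3957.5 = 418.85 MPa
τ_max = K·τ₀ = 1.1101 × 418.85 = 464.98 MPa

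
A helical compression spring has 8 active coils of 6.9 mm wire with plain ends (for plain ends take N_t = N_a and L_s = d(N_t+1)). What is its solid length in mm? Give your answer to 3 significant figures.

62.1 mm

plain ends: N_t = N_a = 8
L_s = d·(N_t+1) = 6.9 × 9 = 62.1 mm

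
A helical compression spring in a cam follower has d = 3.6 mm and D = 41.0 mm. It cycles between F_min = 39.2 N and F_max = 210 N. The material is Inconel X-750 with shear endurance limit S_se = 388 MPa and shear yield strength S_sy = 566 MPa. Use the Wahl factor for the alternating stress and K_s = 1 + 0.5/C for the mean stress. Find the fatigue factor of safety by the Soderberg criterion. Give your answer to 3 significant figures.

0.935

C = D/d = 41.0/3.6 = 11.3889; K_W = (4C−1)/(4C−4)+0.615/C = 1.1262; K_s = 1+0.5/C = 1.0439
F_a = (F_max−F_min)/2 = 85.4 N; F_m = (F_max+F_min)/2 = 124.6 N
τ_a = K_W·8F_aD/(πd³) = 1.1262 × 191.11 = 215.22 MPa
τ_m = K_s·8F_mD/(πd³) = 1.0439 × 278.83 = 291.07 MPa
Soderberg: 1/n_f = τ_a/S_se + τ_m/S_sy = 215.22/388 + 291.07/566 = 0.55470 + 0.51425 = 1.069
n_f = 1/1.069 = 0.9355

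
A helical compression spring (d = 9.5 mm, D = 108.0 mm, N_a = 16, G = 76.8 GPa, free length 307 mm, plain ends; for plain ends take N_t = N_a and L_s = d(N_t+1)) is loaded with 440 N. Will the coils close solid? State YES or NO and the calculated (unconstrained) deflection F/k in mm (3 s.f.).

NO, δ = 113 mm

k = Gd⁴/(8D³N_a) = (76.8×10³)(9.5⁴)/(8·108.0³·16) = 3.8795 N/mm
N_t = 16; L_s = 9.5·17 = 161.5 mm; δ_solid = L₀ − L_s = 307 − 161.5 = 145.5 mm
δ = F/k = 440/3.8795 = 113.42 mm
δ < δ_solid → spring does not go solid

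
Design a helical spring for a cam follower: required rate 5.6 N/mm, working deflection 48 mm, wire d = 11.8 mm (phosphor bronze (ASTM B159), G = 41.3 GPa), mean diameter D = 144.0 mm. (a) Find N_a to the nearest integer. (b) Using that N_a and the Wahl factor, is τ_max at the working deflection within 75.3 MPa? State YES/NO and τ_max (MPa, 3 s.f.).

N_a = Gd⁴/(8D³k) = (41.3×10³)(11.8⁴)/(8·144.0³·5.6) = 5.986 → N_a = 6
Actual rate k = Gd⁴/(8D³·6) = 5.5866 N/mm
Working load F = kδ = 5.5866·48 = 268.16 N
C = 144.0/11.8 = 12.2034; K_W = (4C−1)/(4C−4)+0.615/C = 1.1173
τ_max = K_W·8FD/(πd³) = 1.1173·59.848 = 66.87 MPa
τ_max ≤ 75.3 MPa → acceptable

(a) 6 coils; (b) YES, τ_max = 66.9 MPa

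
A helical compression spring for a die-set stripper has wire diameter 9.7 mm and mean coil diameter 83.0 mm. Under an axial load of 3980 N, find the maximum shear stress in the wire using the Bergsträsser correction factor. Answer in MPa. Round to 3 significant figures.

Spring index C = D/d = 83.0/9.7 = 8.5567
K_B = (4C+2)/(4C−3) = 36.227/31.227 = 1.1601
τ₀ = 8FD/(πd³) = 8·3980·83.0/(π·9.7³) = 2.64272e+06/2867.2 = 921.69 MPa
τ_max = K·τ₀ = 1.1601 × 921.69 = 1069.3 MPa

1070 MPa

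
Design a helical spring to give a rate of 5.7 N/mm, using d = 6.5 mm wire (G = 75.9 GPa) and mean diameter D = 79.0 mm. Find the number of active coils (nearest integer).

N_a = Gd⁴/(8D³k) = (75.9×10³ × 6.5⁴)/(8 × 79.0³ × 5.7)
    = 1.35486e+08 / 2.24826e+07 = 6.026 → 6 coils

6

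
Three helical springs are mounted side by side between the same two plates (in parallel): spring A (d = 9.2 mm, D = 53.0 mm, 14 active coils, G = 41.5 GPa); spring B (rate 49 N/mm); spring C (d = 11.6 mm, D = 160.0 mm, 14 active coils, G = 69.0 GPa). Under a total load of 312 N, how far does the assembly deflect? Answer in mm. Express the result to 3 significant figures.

k_A = Gd⁴/(8D³N_a) = (41.5×10³)(9.2⁴)/(8·53.0³·14) = 17.83 N/mm
k_C = Gd⁴/(8D³N_a) = (69.0×10³)(11.6⁴)/(8·160.0³·14) = 2.7233 N/mm
Parallel: k_eq = 17.83 + 49 + 2.7233 = 69.553 N/mm
δ = F/k_eq = 312/69.553 = 4.4858 mm

4.49 mm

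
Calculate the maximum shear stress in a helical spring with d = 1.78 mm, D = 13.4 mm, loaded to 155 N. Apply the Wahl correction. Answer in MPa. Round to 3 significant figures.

1120 MPa

Spring index C = D/d = 13.4/1.78 = 7.5281
K_W = (4C−1)/(4C−4) + 0.615/C = 29.112/26.112 + 0.0817 = 1.1966
τ₀ = 8FD/(πd³) = 8·155·13.4/(π·1.78³) = 16616/17.718 = 937.81 MPa
τ_max = K·τ₀ = 1.1966 × 937.81 = 1122.2 MPa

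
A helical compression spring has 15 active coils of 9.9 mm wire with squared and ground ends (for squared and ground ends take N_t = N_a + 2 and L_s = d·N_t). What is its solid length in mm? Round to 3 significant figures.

168 mm

squared and ground ends: N_t = N_a + 2 = 15 + 2 = 17
L_s = d·N_t = 9.9 × 17 = 168.3 mm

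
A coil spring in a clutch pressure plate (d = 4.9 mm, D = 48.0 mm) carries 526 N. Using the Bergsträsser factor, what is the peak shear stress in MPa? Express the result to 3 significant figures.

622 MPa

Spring index C = D/d = 48.0/4.9 = 9.7959
K_B = (4C+2)/(4C−3) = 41.184/36.184 = 1.1382
τ₀ = 8FD/(πd³) = 8·526·48.0/(π·4.9³) = 201984/369.61 = 546.49 MPa
τ_max = K·τ₀ = 1.1382 × 546.49 = 622 MPa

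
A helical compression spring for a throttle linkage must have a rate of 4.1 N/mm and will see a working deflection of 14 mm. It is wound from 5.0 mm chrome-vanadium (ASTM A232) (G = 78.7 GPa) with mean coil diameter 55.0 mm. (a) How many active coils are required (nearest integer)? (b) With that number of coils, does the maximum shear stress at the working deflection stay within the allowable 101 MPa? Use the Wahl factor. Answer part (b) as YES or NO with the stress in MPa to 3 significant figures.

(a) 9 coils; (b) YES, τ_max = 72.8 MPa

N_a = Gd⁴/(8D³k) = (78.7×10³)(5.0⁴)/(8·55.0³·4.1) = 9.013 → N_a = 9
Actual rate k = Gd⁴/(8D³·9) = 4.1061 N/mm
Working load F = kδ = 4.1061·14 = 57.486 N
C = 55.0/5.0 = 11.0000; K_W = (4C−1)/(4C−4)+0.615/C = 1.1309
τ_max = K_W·8FD/(πd³) = 1.1309·64.41 = 72.842 MPa
τ_max ≤ 101 MPa → acceptable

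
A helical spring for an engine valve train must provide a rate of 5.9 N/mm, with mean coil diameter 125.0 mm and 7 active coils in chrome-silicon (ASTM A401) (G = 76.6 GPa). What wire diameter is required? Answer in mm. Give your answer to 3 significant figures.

9.58 mm

d = (8D³N_a·k / G)^(1/4) = (8·125.0³·7·5.9 / (76.6×10³))^0.25
  = (8424.4)^0.25 = 9.5804 mm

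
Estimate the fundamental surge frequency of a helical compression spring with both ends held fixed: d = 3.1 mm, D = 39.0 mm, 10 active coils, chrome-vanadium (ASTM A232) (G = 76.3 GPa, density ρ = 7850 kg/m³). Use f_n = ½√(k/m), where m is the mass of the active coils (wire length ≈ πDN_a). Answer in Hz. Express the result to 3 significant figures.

k = Gd⁴/(8D³N_a) = (76.3×10³)(3.1⁴)/(8·39.0³·10) = 1.4849 N/mm = 1484.9 N/m
Wire length L = πDN_a = π·39.0·10 = 1225.2 mm
m = ρ·(πd²/4)·L = 7850 × 7.5477×10⁻⁶ m² × 1.2252 m = 0.072593 kg
f_n = ½√(k/m) = 0.5·√(1484.9/0.072593) = 0.5·√(20455) = 71.51 Hz

71.5 Hz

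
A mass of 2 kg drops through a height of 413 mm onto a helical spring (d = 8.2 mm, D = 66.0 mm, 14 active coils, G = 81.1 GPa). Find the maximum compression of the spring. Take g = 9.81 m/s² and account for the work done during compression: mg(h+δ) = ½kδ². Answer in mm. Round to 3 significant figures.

k = Gd⁴/(8D³N_a) = (81.1×10³)(8.2⁴)/(8·66.0³·14) = 11.387 N/mm
W = mg = 2 × 9.81 = 19.62 N
½kδ² − Wδ − Wh = 0 → δ = (W + √(W² + 2kWh))/k
δ = (19.62 + √(384.94 + 184546))/11.387 = (19.62 + 430.04)/11.387 = 39.487 mm

39.5 mm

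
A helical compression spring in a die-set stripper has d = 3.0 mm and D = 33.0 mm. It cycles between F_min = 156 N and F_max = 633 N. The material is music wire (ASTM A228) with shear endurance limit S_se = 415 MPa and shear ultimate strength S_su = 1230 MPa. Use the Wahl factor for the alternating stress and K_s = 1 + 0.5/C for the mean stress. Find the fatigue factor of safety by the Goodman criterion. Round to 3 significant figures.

C = D/d = 33.0/3.0 = 11.0000; K_W = (4C−1)/(4C−4)+0.615/C = 1.1309; K_s = 1+0.5/C = 1.0455
F_a = (F_max−F_min)/2 = 238.5 N; F_m = (F_max+F_min)/2 = 394.5 N
τ_a = K_W·8F_aD/(πd³) = 1.1309 × 742.3 = 839.47 MPa
τ_m = K_s·8F_mD/(πd³) = 1.0455 × 1227.8 = 1283.6 MPa
Goodman: 1/n_f = τ_a/S_se + τ_m/S_su = 839.47/415 + 1283.6/1230 = 2.02282 + 1.04361 = 3.0664
n_f = 1/3.0664 = 0.3261

0.326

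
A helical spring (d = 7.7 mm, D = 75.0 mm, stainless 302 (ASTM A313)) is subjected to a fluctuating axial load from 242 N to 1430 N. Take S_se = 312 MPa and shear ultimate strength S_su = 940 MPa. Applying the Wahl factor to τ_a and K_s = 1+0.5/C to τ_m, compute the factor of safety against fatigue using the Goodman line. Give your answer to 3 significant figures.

C = D/d = 75.0/7.7 = 9.7403; K_W = (4C−1)/(4C−4)+0.615/C = 1.1489; K_s = 1+0.5/C = 1.0513
F_a = (F_max−F_min)/2 = 594 N; F_m = (F_max+F_min)/2 = 836 N
τ_a = K_W·8F_aD/(πd³) = 1.1489 × 248.49 = 285.51 MPa
τ_m = K_s·8F_mD/(πd³) = 1.0513 × 349.73 = 367.69 MPa
Goodman: 1/n_f = τ_a/S_se + τ_m/S_su = 285.51/312 + 367.69/940 = 0.91509 + 0.39115 = 1.3062
n_f = 1/1.3062 = 0.7656

0.766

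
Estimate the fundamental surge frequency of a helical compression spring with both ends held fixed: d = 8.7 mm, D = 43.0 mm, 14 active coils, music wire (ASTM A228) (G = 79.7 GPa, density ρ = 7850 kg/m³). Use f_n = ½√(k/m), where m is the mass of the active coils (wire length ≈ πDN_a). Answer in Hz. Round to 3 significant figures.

k = Gd⁴/(8D³N_a) = (79.7×10³)(8.7⁴)/(8·43.0³·14) = 51.276 N/mm = 51276 N/m
Wire length L = πDN_a = π·43.0·14 = 1891.2 mm
m = ρ·(πd²/4)·L = 7850 × 59.447×10⁻⁶ m² × 1.8912 m = 0.88256 kg
f_n = ½√(k/m) = 0.5·√(51276/0.88256) = 0.5·√(58099) = 120.52 Hz

121 Hz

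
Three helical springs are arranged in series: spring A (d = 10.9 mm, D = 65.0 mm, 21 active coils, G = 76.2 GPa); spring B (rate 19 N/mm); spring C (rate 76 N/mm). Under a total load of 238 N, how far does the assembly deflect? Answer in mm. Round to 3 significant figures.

25.9 mm

k_A = Gd⁴/(8D³N_a) = (76.2×10³)(10.9⁴)/(8·65.0³·21) = 23.314 N/mm
Series: 1/k_eq = 1/23.314 + 1/19 + 1/76 = 0.10868; k_eq = 9.2011 N/mm
δ = F/k_eq = 238/9.2011 = 25.866 mm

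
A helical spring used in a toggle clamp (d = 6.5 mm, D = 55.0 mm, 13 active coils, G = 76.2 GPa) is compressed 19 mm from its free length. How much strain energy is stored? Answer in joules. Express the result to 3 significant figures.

k = Gd⁴/(8D³N_a) = (76.2×10³)(6.5⁴)/(8·55.0³·13) = 7.8612 N/mm
U = ½kδ² = 0.5 × 7.8612 × 19² = 1418.9 N·mm = 1.4189 J

1.42 J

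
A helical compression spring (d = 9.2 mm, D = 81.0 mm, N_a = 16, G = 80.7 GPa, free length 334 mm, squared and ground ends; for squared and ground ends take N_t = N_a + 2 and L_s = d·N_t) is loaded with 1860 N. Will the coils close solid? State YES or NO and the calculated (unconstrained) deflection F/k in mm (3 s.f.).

YES, δ = 219 mm

k = Gd⁴/(8D³N_a) = (80.7×10³)(9.2⁴)/(8·81.0³·16) = 8.4988 N/mm
N_t = 18; L_s = 9.2·18 = 165.6 mm; δ_solid = L₀ − L_s = 334 − 165.6 = 168.4 mm
δ = F/k = 1860/8.4988 = 218.85 mm
δ ≥ δ_solid → spring goes solid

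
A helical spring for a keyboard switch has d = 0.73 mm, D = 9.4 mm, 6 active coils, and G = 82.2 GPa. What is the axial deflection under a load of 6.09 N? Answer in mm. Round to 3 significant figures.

k = Gd⁴/(8D³N_a) = (82.2×10³)(0.73⁴)/(8·9.4³·6) = 0.58552 N/mm
δ = F/k = 6.09 / 0.58552 = 10.401 mm

10.4 mm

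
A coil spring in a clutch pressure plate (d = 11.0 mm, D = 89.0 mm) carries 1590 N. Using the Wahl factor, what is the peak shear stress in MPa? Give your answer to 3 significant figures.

320 MPa

Spring index C = D/d = 89.0/11.0 = 8.0909
K_W = (4C−1)/(4C−4) + 0.615/C = 31.364/28.364 + 0.0760 = 1.1818
τ₀ = 8FD/(πd³) = 8·1590·89.0/(π·11.0³) = 1.13208e+06/4181.5 = 270.74 MPa
τ_max = K·τ₀ = 1.1818 × 270.74 = 319.95 MPa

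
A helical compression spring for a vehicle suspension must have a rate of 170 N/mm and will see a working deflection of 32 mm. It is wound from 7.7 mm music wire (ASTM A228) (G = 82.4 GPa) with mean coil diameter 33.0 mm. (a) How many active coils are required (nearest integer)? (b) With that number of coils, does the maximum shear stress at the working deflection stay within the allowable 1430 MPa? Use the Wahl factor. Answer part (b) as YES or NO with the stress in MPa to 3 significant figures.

(a) 6 coils; (b) YES, τ_max = 1360 MPa

N_a = Gd⁴/(8D³k) = (82.4×10³)(7.7⁴)/(8·33.0³·170) = 5.927 → N_a = 6
Actual rate k = Gd⁴/(8D³·6) = 167.92 N/mm
Working load F = kδ = 167.92·32 = 5373.5 N
C = 33.0/7.7 = 4.2857; K_W = (4C−1)/(4C−4)+0.615/C = 1.3718
τ_max = K_W·8FD/(πd³) = 1.3718·989.1 = 1356.8 MPa
τ_max ≤ 1430 MPa → acceptable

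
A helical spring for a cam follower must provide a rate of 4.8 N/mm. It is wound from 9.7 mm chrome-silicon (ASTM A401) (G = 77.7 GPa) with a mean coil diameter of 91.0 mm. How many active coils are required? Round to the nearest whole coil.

N_a = Gd⁴/(8D³k) = (77.7×10³ × 9.7⁴)/(8 × 91.0³ × 4.8)
    = 6.87873e+08 / 2.89371e+07 = 23.77 → 24 coils

24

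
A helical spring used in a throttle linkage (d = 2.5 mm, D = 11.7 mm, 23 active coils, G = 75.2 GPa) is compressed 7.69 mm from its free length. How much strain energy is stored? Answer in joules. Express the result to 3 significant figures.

0.295 J

k = Gd⁴/(8D³N_a) = (75.2×10³)(2.5⁴)/(8·11.7³·23) = 9.9679 N/mm
U = ½kδ² = 0.5 × 9.9679 × 7.69² = 294.73 N·mm = 0.29473 J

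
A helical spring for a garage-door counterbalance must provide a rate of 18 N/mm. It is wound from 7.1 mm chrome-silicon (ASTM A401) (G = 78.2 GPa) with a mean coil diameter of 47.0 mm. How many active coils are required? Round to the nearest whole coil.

13

N_a = Gd⁴/(8D³k) = (78.2×10³ × 7.1⁴)/(8 × 47.0³ × 18)
    = 1.98719e+08 / 1.49505e+07 = 13.29 → 13 coils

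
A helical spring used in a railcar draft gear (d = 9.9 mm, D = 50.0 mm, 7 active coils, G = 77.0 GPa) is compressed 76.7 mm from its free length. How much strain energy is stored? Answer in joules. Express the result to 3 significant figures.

k = Gd⁴/(8D³N_a) = (77.0×10³)(9.9⁴)/(8·50.0³·7) = 105.67 N/mm
U = ½kδ² = 0.5 × 105.67 × 76.7² = 3.1081e+05 N·mm = 310.81 J

311 J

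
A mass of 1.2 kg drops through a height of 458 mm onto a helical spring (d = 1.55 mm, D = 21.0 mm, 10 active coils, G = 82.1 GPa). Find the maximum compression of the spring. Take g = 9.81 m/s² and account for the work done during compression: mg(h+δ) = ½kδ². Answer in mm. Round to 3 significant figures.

150 mm

k = Gd⁴/(8D³N_a) = (82.1×10³)(1.55⁴)/(8·21.0³·10) = 0.63962 N/mm
W = mg = 1.2 × 9.81 = 11.772 N
½kδ² − Wδ − Wh = 0 → δ = (W + √(W² + 2kWh))/k
δ = (11.772 + √(138.58 + 6897.12))/0.63962 = (11.772 + 83.879)/0.63962 = 149.54 mm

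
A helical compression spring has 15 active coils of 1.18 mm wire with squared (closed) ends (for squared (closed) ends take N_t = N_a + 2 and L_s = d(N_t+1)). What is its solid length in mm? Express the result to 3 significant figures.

21.2 mm

squared (closed) ends: N_t = N_a + 2 = 15 + 2 = 17
L_s = d·(N_t+1) = 1.18 × 18 = 21.24 mm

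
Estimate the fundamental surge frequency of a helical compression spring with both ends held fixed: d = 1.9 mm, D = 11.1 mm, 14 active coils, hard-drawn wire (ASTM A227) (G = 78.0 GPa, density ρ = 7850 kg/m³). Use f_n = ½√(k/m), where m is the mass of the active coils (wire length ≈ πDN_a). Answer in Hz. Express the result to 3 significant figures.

k = Gd⁴/(8D³N_a) = (78.0×10³)(1.9⁴)/(8·11.1³·14) = 6.6362 N/mm = 6636.2 N/m
Wire length L = πDN_a = π·11.1·14 = 488.2 mm
m = ρ·(πd²/4)·L = 7850 × 2.8353×10⁻⁶ m² × 0.4882 m = 0.010866 kg
f_n = ½√(k/m) = 0.5·√(6636.2/0.010866) = 0.5·√(6.1074e+05) = 390.75 Hz

391 Hz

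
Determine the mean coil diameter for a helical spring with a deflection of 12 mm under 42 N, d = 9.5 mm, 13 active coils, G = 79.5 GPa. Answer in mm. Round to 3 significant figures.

121 mm

Required rate k = F/δ = 42/12 = 3.5 N/mm
D = (Gd⁴/(8N_a·k))^(1/3) = (79.5×10³·9.5⁴/(8·13·3.5))^(1/3)
  = (1.77894e+06)^(1/3) = 121.1677 mm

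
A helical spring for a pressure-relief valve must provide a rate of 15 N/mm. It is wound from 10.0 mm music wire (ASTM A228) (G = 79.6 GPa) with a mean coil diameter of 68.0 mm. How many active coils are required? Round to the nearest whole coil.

N_a = Gd⁴/(8D³k) = (79.6×10³ × 10.0⁴)/(8 × 68.0³ × 15)
    = 7.96e+08 / 3.77318e+07 = 21.1 → 21 coils

21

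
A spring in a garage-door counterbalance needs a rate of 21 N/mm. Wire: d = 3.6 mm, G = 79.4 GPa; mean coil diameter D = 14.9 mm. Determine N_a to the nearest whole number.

24

N_a = Gd⁴/(8D³k) = (79.4×10³ × 3.6⁴)/(8 × 14.9³ × 21)
    = 1.33362e+07 / 555735 = 24 → 24 coils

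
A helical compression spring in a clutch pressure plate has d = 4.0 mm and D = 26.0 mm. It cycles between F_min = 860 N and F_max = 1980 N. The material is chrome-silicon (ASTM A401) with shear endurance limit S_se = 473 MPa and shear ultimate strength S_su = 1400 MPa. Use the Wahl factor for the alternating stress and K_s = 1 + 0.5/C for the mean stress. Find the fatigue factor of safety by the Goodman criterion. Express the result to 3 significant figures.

0.379

C = D/d = 26.0/4.0 = 6.5000; K_W = (4C−1)/(4C−4)+0.615/C = 1.2310; K_s = 1+0.5/C = 1.0769
F_a = (F_max−F_min)/2 = 560 N; F_m = (F_max+F_min)/2 = 1420 N
τ_a = K_W·8F_aD/(πd³) = 1.2310 × 579.32 = 713.14 MPa
τ_m = K_s·8F_mD/(πd³) = 1.0769 × 1469 = 1582 MPa
Goodman: 1/n_f = τ_a/S_se + τ_m/S_su = 713.14/473 + 1582/1400 = 1.50769 + 1.13000 = 2.6377
n_f = 1/2.6377 = 0.3791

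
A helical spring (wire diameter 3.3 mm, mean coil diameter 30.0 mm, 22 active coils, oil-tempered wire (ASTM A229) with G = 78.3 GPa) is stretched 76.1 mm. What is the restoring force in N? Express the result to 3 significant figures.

149 N

k = Gd⁴/(8D³N_a) = (78.3×10³)(3.3⁴)/(8·30.0³·22) = 1.9541 N/mm
F = k·δ = 1.9541 × 76.1 = 148.71 N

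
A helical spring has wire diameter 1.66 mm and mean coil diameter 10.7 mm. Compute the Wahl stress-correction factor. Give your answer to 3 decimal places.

1.233

C = D/d = 10.7/1.66 = 6.4458
K_W = (4C−1)/(4C−4) + 0.615/C = 24.783/21.783 + 0.0954 = 1.2331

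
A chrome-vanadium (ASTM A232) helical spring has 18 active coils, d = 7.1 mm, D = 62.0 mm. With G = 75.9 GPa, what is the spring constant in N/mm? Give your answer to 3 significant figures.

k = Gd⁴/(8D³N_a) = (75.9×10³ × 7.1⁴) / (8 × 62.0³ × 18)
  = 1.92875e+08 / 3.43192e+07 = 5.62 N/mm

5.62 N/mm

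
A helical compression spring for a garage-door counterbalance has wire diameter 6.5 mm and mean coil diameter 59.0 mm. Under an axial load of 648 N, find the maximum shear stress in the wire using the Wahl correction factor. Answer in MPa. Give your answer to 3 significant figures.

Spring index C = D/d = 59.0/6.5 = 9.0769
K_W = (4C−1)/(4C−4) + 0.615/C = 35.308/32.308 + 0.0678 = 1.1606
τ₀ = 8FD/(πd³) = 8·648·59.0/(π·6.5³) = 305856/862.76 = 354.51 MPa
τ_max = K·τ₀ = 1.1606 × 354.51 = 411.45 MPa

411 MPa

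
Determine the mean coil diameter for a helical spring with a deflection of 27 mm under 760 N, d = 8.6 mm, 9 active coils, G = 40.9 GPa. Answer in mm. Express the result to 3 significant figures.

Required rate k = F/δ = 760/27 = 28.148 N/mm
D = (Gd⁴/(8N_a·k))^(1/3) = (40.9×10³·8.6⁴/(8·9·28.148))^(1/3)
  = (110391)^(1/3) = 47.9709 mm

48.0 mm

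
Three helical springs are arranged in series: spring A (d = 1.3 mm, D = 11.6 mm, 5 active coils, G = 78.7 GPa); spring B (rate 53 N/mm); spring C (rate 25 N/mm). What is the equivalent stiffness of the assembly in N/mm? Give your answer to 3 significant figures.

2.97 N/mm

k_A = Gd⁴/(8D³N_a) = (78.7×10³)(1.3⁴)/(8·11.6³·5) = 3.6001 N/mm
Series: 1/k_eq = 1/3.6001 + 1/53 + 1/25 = 0.33664; k_eq = 2.9705 N/mm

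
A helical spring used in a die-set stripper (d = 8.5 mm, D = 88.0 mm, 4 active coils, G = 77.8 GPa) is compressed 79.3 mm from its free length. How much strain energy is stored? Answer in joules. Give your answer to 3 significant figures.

k = Gd⁴/(8D³N_a) = (77.8×10³)(8.5⁴)/(8·88.0³·4) = 18.623 N/mm
U = ½kδ² = 0.5 × 18.623 × 79.3² = 58556 N·mm = 58.556 J

58.6 J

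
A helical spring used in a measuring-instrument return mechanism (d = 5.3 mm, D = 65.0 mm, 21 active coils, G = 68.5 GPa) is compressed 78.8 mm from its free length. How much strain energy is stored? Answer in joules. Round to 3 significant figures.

k = Gd⁴/(8D³N_a) = (68.5×10³)(5.3⁴)/(8·65.0³·21) = 1.1715 N/mm
U = ½kδ² = 0.5 × 1.1715 × 78.8² = 3637.2 N·mm = 3.6372 J

3.64 J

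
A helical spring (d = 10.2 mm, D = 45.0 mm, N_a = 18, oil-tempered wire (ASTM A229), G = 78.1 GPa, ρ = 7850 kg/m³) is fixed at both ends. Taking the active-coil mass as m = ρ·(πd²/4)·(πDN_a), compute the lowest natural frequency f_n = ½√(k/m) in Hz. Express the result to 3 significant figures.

k = Gd⁴/(8D³N_a) = (78.1×10³)(10.2⁴)/(8·45.0³·18) = 64.425 N/mm = 64425 N/m
Wire length L = πDN_a = π·45.0·18 = 2544.7 mm
m = ρ·(πd²/4)·L = 7850 × 81.713×10⁻⁶ m² × 2.5447 m = 1.6323 kg
f_n = ½√(k/m) = 0.5·√(64425/1.6323) = 0.5·√(39469) = 99.334 Hz

99.3 Hz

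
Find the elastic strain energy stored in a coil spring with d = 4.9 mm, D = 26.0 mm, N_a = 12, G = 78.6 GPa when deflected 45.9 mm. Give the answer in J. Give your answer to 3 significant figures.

k = Gd⁴/(8D³N_a) = (78.6×10³)(4.9⁴)/(8·26.0³·12) = 26.854 N/mm
U = ½kδ² = 0.5 × 26.854 × 45.9² = 28289 N·mm = 28.289 J

28.3 J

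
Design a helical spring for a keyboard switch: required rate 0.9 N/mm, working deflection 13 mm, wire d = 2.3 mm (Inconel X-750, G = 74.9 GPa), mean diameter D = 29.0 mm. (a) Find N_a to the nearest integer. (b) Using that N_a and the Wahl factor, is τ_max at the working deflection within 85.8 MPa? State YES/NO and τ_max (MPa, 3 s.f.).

N_a = Gd⁴/(8D³k) = (74.9×10³)(2.3⁴)/(8·29.0³·0.9) = 11.94 → N_a = 12
Actual rate k = Gd⁴/(8D³·12) = 0.89522 N/mm
Working load F = kδ = 0.89522·13 = 11.638 N
C = 29.0/2.3 = 12.6087; K_W = (4C−1)/(4C−4)+0.615/C = 1.1134
τ_max = K_W·8FD/(πd³) = 1.1134·70.636 = 78.645 MPa
τ_max ≤ 85.8 MPa → acceptable

(a) 12 coils; (b) YES, τ_max = 78.6 MPa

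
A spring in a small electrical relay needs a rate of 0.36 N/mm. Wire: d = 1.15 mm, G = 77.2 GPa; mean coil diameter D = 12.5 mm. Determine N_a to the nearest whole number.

N_a = Gd⁴/(8D³k) = (77.2×10³ × 1.15⁴)/(8 × 12.5³ × 0.36)
    = 135023 / 5625 = 24 → 24 coils

24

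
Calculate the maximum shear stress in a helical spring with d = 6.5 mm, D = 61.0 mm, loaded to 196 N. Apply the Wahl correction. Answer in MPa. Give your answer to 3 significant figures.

128 MPa

Spring index C = D/d = 61.0/6.5 = 9.3846
K_W = (4C−1)/(4C−4) + 0.615/C = 36.538/33.538 + 0.0655 = 1.1550
τ₀ = 8FD/(πd³) = 8·196·61.0/(π·6.5³) = 95648/862.76 = 110.86 MPa
τ_max = K·τ₀ = 1.1550 × 110.86 = 128.04 MPa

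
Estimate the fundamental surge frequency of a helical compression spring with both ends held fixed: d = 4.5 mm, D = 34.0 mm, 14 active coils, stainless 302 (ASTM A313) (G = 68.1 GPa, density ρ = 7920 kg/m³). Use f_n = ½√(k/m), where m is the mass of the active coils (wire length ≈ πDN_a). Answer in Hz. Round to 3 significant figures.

k = Gd⁴/(8D³N_a) = (68.1×10³)(4.5⁴)/(8·34.0³·14) = 6.3437 N/mm = 6343.7 N/m
Wire length L = πDN_a = π·34.0·14 = 1495.4 mm
m = ρ·(πd²/4)·L = 7920 × 15.904×10⁻⁶ m² × 1.4954 m = 0.18836 kg
f_n = ½√(k/m) = 0.5·√(6343.7/0.18836) = 0.5·√(33678) = 91.758 Hz

91.8 Hz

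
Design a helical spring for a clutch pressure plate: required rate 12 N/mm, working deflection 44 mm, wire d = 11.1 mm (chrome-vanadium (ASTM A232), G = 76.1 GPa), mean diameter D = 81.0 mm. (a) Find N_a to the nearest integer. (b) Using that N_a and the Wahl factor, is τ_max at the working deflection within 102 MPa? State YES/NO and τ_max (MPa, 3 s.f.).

(a) 23 coils; (b) YES, τ_max = 94.3 MPa

N_a = Gd⁴/(8D³k) = (76.1×10³)(11.1⁴)/(8·81.0³·12) = 22.64 → N_a = 23
Actual rate k = Gd⁴/(8D³·23) = 11.814 N/mm
Working load F = kδ = 11.814·44 = 519.82 N
C = 81.0/11.1 = 7.2973; K_W = (4C−1)/(4C−4)+0.615/C = 1.2034
τ_max = K_W·8FD/(πd³) = 1.2034·78.399 = 94.344 MPa
τ_max ≤ 102 MPa → acceptable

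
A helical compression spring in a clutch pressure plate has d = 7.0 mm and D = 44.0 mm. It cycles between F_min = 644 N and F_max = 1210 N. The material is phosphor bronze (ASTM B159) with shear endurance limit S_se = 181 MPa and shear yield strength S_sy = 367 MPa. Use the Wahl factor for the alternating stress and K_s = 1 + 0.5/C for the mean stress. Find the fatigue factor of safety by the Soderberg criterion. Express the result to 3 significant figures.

C = D/d = 44.0/7.0 = 6.2857; K_W = (4C−1)/(4C−4)+0.615/C = 1.2397; K_s = 1+0.5/C = 1.0795
F_a = (F_max−F_min)/2 = 283 N; F_m = (F_max+F_min)/2 = 927 N
τ_a = K_W·8F_aD/(πd³) = 1.2397 × 92.445 = 114.61 MPa
τ_m = K_s·8F_mD/(πd³) = 1.0795 × 302.82 = 326.9 MPa
Soderberg: 1/n_f = τ_a/S_se + τ_m/S_sy = 114.61/181 + 326.9/367 = 0.63319 + 0.89074 = 1.5239
n_f = 1/1.5239 = 0.6562

0.656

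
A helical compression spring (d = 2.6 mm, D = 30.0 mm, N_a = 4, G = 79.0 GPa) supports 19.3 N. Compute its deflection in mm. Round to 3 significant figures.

4.62 mm

k = Gd⁴/(8D³N_a) = (79.0×10³)(2.6⁴)/(8·30.0³·4) = 4.1784 N/mm
δ = F/k = 19.3 / 4.1784 = 4.619 mm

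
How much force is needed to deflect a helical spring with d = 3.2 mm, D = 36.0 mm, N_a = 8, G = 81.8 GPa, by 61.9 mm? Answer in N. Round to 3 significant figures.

k = Gd⁴/(8D³N_a) = (81.8×10³)(3.2⁴)/(8·36.0³·8) = 2.8725 N/mm
F = k·δ = 2.8725 × 61.9 = 177.81 N

178 N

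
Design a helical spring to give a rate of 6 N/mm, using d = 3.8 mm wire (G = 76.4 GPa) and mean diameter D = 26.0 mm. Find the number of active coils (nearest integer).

N_a = Gd⁴/(8D³k) = (76.4×10³ × 3.8⁴)/(8 × 26.0³ × 6)
    = 1.59304e+07 / 843648 = 18.88 → 19 coils

19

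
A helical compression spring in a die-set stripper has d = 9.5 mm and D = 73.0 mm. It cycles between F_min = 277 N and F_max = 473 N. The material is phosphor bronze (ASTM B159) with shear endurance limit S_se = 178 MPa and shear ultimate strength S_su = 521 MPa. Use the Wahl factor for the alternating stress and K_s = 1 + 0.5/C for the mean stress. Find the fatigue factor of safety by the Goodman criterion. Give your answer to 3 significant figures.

C = D/d = 73.0/9.5 = 7.6842; K_W = (4C−1)/(4C−4)+0.615/C = 1.1922; K_s = 1+0.5/C = 1.0651
F_a = (F_max−F_min)/2 = 98 N; F_m = (F_max+F_min)/2 = 375 N
τ_a = K_W·8F_aD/(πd³) = 1.1922 × 21.248 = 25.333 MPa
τ_m = K_s·8F_mD/(πd³) = 1.0651 × 81.306 = 86.597 MPa
Goodman: 1/n_f = τ_a/S_se + τ_m/S_su = 25.333/178 + 86.597/521 = 0.14232 + 0.16621 = 0.30853
n_f = 1/0.30853 = 3.241

3.24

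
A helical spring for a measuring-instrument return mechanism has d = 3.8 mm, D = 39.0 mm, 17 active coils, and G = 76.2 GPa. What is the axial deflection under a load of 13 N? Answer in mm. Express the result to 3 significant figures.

6.60 mm

k = Gd⁴/(8D³N_a) = (76.2×10³)(3.8⁴)/(8·39.0³·17) = 1.9695 N/mm
δ = F/k = 13 / 1.9695 = 6.6007 mm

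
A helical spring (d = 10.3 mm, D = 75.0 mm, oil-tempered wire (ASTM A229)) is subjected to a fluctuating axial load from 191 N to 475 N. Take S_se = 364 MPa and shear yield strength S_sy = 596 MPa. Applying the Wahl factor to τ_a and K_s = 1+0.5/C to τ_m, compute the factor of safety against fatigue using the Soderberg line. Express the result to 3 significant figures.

5.36

C = D/d = 75.0/10.3 = 7.2816; K_W = (4C−1)/(4C−4)+0.615/C = 1.2039; K_s = 1+0.5/C = 1.0687
F_a = (F_max−F_min)/2 = 142 N; F_m = (F_max+F_min)/2 = 333 N
τ_a = K_W·8F_aD/(πd³) = 1.2039 × 24.819 = 29.878 MPa
τ_m = K_s·8F_mD/(πd³) = 1.0687 × 58.201 = 62.198 MPa
Soderberg: 1/n_f = τ_a/S_se + τ_m/S_sy = 29.878/364 + 62.198/596 = 0.08208 + 0.10436 = 0.18644
n_f = 1/0.18644 = 5.364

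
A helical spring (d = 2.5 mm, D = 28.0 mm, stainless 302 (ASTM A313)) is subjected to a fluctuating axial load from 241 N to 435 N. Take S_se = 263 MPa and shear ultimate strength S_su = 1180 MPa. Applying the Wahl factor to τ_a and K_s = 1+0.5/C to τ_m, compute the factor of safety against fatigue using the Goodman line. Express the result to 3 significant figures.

C = D/d = 28.0/2.5 = 11.2000; K_W = (4C−1)/(4C−4)+0.615/C = 1.1284; K_s = 1+0.5/C = 1.0446
F_a = (F_max−F_min)/2 = 97 N; F_m = (F_max+F_min)/2 = 338 N
τ_a = K_W·8F_aD/(πd³) = 1.1284 × 442.64 = 499.49 MPa
τ_m = K_s·8F_mD/(πd³) = 1.0446 × 1542.4 = 1611.2 MPa
Goodman: 1/n_f = τ_a/S_se + τ_m/S_su = 499.49/263 + 1611.2/1180 = 1.89921 + 1.36547 = 3.2647
n_f = 1/3.2647 = 0.3063

0.306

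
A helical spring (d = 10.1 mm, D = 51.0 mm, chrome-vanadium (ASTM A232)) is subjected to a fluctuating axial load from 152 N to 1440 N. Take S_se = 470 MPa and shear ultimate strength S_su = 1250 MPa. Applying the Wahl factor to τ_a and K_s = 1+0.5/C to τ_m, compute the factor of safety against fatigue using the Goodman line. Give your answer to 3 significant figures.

C = D/d = 51.0/10.1 = 5.0495; K_W = (4C−1)/(4C−4)+0.615/C = 1.3070; K_s = 1+0.5/C = 1.0990
F_a = (F_max−F_min)/2 = 644 N; F_m = (F_max+F_min)/2 = 796 N
τ_a = K_W·8F_aD/(πd³) = 1.3070 × 81.177 = 106.1 MPa
τ_m = K_s·8F_mD/(πd³) = 1.0990 × 100.34 = 110.27 MPa
Goodman: 1/n_f = τ_a/S_se + τ_m/S_su = 106.1/470 + 110.27/1250 = 0.22574 + 0.08822 = 0.31396
n_f = 1/0.31396 = 3.185

3.19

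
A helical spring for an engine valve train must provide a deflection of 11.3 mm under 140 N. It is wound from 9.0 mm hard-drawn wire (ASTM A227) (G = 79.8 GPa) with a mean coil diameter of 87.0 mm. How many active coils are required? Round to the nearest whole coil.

8

Required rate k = F/δ = 140/11.3 = 12.389 N/mm
N_a = Gd⁴/(8D³k) = (79.8×10³ × 9.0⁴)/(8 × 87.0³ × 12.389)
    = 5.23568e+08 / 6.52676e+07 = 8.022 → 8 coils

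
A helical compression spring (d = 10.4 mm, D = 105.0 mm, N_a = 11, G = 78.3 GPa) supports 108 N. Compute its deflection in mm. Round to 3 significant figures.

k = Gd⁴/(8D³N_a) = (78.3×10³)(10.4⁴)/(8·105.0³·11) = 8.9918 N/mm
δ = F/k = 108 / 8.9918 = 12.011 mm

12.0 mm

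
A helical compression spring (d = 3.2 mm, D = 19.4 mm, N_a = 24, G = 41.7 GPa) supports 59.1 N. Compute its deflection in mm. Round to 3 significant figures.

k = Gd⁴/(8D³N_a) = (41.7×10³)(3.2⁴)/(8·19.4³·24) = 3.1191 N/mm
δ = F/k = 59.1 / 3.1191 = 18.948 mm

18.9 mm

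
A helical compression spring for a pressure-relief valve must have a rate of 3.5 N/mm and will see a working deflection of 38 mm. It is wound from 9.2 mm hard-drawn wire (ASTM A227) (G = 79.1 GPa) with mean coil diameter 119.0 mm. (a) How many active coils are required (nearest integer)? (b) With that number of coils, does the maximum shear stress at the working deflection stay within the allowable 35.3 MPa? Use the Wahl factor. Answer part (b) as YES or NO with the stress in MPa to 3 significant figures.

N_a = Gd⁴/(8D³k) = (79.1×10³)(9.2⁴)/(8·119.0³·3.5) = 12.01 → N_a = 12
Actual rate k = Gd⁴/(8D³·12) = 3.5028 N/mm
Working load F = kδ = 3.5028·38 = 133.11 N
C = 119.0/9.2 = 12.9348; K_W = (4C−1)/(4C−4)+0.615/C = 1.1104
τ_max = K_W·8FD/(πd³) = 1.1104·51.799 = 57.517 MPa
τ_max > 35.3 MPa → exceeds allowable

(a) 12 coils; (b) NO, τ_max = 57.5 MPa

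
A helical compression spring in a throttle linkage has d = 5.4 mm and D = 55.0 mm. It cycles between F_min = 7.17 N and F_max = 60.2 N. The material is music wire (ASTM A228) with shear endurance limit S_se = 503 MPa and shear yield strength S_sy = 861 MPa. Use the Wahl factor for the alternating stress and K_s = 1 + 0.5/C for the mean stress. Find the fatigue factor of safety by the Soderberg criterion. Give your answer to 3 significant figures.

11.1

C = D/d = 55.0/5.4 = 10.1852; K_W = (4C−1)/(4C−4)+0.615/C = 1.1420; K_s = 1+0.5/C = 1.0491
F_a = (F_max−F_min)/2 = 26.515 N; F_m = (F_max+F_min)/2 = 33.685 N
τ_a = K_W·8F_aD/(πd³) = 1.1420 × 23.584 = 26.933 MPa
τ_m = K_s·8F_mD/(πd³) = 1.0491 × 29.961 = 31.432 MPa
Soderberg: 1/n_f = τ_a/S_se + τ_m/S_sy = 26.933/503 + 31.432/861 = 0.05355 + 0.03651 = 0.090052
n_f = 1/0.090052 = 11.1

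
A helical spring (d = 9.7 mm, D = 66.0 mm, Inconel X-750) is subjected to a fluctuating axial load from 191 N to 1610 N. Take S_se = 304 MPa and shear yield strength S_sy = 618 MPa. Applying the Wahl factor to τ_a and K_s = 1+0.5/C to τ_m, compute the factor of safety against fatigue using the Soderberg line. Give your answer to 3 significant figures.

C = D/d = 66.0/9.7 = 6.8041; K_W = (4C−1)/(4C−4)+0.615/C = 1.2196; K_s = 1+0.5/C = 1.0735
F_a = (F_max−F_min)/2 = 709.5 N; F_m = (F_max+F_min)/2 = 900.5 N
τ_a = K_W·8F_aD/(πd³) = 1.2196 × 130.65 = 159.35 MPa
τ_m = K_s·8F_mD/(πd³) = 1.0735 × 165.83 = 178.01 MPa
Soderberg: 1/n_f = τ_a/S_se + τ_m/S_sy = 159.35/304 + 178.01/618 = 0.52416 + 0.28804 = 0.81221
n_f = 1/0.81221 = 1.231

1.23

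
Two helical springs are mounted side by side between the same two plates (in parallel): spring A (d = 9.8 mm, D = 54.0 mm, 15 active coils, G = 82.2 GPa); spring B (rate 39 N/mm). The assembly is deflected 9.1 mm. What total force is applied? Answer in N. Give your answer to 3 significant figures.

720 N

k_A = Gd⁴/(8D³N_a) = (82.2×10³)(9.8⁴)/(8·54.0³·15) = 40.125 N/mm
Parallel: k_eq = 40.125 + 39 = 79.125 N/mm
F = k_eq·δ = 79.125·9.1 = 720.04 N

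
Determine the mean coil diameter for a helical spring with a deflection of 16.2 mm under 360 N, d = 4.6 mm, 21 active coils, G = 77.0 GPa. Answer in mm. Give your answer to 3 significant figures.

21.0 mm

Required rate k = F/δ = 360/16.2 = 22.222 N/mm
D = (Gd⁴/(8N_a·k))^(1/3) = (77.0×10³·4.6⁴/(8·21·22.222))^(1/3)
  = (9234.75)^(1/3) = 20.9801 mm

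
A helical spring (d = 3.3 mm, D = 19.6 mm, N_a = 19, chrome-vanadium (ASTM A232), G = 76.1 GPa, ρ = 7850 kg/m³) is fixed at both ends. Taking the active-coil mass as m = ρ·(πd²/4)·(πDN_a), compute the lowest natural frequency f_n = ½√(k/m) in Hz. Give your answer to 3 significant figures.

k = Gd⁴/(8D³N_a) = (76.1×10³)(3.3⁴)/(8·19.6³·19) = 7.8855 N/mm = 7885.5 N/m
Wire length L = πDN_a = π·19.6·19 = 1169.9 mm
m = ρ·(πd²/4)·L = 7850 × 8.553×10⁻⁶ m² × 1.1699 m = 0.07855 kg
f_n = ½√(k/m) = 0.5·√(7885.5/0.07855) = 0.5·√(1.0039e+05) = 158.42 Hz

158 Hz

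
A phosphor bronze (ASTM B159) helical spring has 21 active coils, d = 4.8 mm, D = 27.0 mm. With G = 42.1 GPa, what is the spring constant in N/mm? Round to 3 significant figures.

6.76 N/mm

k = Gd⁴/(8D³N_a) = (42.1×10³ × 4.8⁴) / (8 × 27.0³ × 21)
  = 2.23484e+07 / 3.30674e+06 = 6.7584 N/mm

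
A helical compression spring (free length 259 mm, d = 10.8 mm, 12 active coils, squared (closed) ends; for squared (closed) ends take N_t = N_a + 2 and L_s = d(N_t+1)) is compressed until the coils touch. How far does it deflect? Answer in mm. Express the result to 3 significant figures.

N_t = 14; L_s = 10.8·15 = 162 mm
δ_solid = L₀ − L_s = 259 − 162 = 97 mm

97.0 mm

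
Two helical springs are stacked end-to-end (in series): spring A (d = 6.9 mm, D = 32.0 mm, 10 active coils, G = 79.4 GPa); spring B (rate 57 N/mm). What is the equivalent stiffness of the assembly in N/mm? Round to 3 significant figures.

k_A = Gd⁴/(8D³N_a) = (79.4×10³)(6.9⁴)/(8·32.0³·10) = 68.656 N/mm
Series: 1/k_eq = 1/68.656 + 1/57 = 0.032109; k_eq = 31.144 N/mm

31.1 N/mm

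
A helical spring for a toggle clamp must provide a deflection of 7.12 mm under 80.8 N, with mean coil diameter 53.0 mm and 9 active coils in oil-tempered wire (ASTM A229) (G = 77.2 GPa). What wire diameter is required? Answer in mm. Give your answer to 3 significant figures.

Required rate k = F/δ = 80.8/7.12 = 11.348 N/mm
d = (8D³N_a·k / G)^(1/4) = (8·53.0³·9·11.348 / (77.2×10³))^0.25
  = (1575.7)^0.25 = 6.3004 mm

6.30 mm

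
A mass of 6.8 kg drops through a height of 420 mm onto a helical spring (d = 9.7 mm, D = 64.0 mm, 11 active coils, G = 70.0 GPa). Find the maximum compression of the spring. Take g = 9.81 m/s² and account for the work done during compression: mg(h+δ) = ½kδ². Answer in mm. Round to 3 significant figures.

k = Gd⁴/(8D³N_a) = (70.0×10³)(9.7⁴)/(8·64.0³·11) = 26.863 N/mm
W = mg = 6.8 × 9.81 = 66.708 N
½kδ² − Wδ − Wh = 0 → δ = (W + √(W² + 2kWh))/k
δ = (66.708 + √(4450 + 1.50529e+06))/26.863 = (66.708 + 1228.7)/26.863 = 48.222 mm

48.2 mm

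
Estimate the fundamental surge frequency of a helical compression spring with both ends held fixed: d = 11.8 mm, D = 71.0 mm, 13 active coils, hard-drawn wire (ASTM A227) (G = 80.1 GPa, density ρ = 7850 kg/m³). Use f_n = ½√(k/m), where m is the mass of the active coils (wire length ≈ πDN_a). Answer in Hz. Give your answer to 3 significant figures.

64.7 Hz

k = Gd⁴/(8D³N_a) = (80.1×10³)(11.8⁴)/(8·71.0³·13) = 41.721 N/mm = 41721 N/m
Wire length L = πDN_a = π·71.0·13 = 2899.7 mm
m = ρ·(πd²/4)·L = 7850 × 109.36×10⁻⁶ m² × 2.8997 m = 2.4893 kg
f_n = ½√(k/m) = 0.5·√(41721/2.4893) = 0.5·√(16760) = 64.73 Hz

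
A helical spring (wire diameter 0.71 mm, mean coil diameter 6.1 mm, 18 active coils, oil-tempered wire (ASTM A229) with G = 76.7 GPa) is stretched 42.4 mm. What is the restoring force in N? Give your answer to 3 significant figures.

k = Gd⁴/(8D³N_a) = (76.7×10³)(0.71⁴)/(8·6.1³·18) = 0.59632 N/mm
F = k·δ = 0.59632 × 42.4 = 25.284 N

25.3 N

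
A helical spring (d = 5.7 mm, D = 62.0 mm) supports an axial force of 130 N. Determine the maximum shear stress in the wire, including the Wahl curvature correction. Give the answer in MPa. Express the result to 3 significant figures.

126 MPa

Spring index C = D/d = 62.0/5.7 = 10.8772
K_W = (4C−1)/(4C−4) + 0.615/C = 42.509/39.509 + 0.0565 = 1.1325
τ₀ = 8FD/(πd³) = 8·130·62.0/(π·5.7³) = 64480/581.8 = 110.83 MPa
τ_max = K·τ₀ = 1.1325 × 110.83 = 125.51 MPa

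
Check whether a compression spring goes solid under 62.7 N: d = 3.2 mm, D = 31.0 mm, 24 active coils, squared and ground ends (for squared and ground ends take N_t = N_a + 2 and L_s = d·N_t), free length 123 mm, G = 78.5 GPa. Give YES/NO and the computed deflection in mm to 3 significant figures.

YES, δ = 43.6 mm

k = Gd⁴/(8D³N_a) = (78.5×10³)(3.2⁴)/(8·31.0³·24) = 1.4391 N/mm
N_t = 26; L_s = 3.2·26 = 83.2 mm; δ_solid = L₀ − L_s = 123 − 83.2 = 39.8 mm
δ = F/k = 62.7/1.4391 = 43.57 mm
δ ≥ δ_solid → spring goes solid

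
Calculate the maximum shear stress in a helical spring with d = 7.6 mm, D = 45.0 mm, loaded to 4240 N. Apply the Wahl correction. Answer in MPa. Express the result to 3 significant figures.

Spring index C = D/d = 45.0/7.6 = 5.9211
K_W = (4C−1)/(4C−4) + 0.615/C = 22.684/19.684 + 0.1039 = 1.2563
τ₀ = 8FD/(πd³) = 8·4240·45.0/(π·7.6³) = 1.5264e+06/1379.1 = 1106.8 MPa
τ_max = K·τ₀ = 1.2563 × 1106.8 = 1390.5 MPa

1390 MPa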